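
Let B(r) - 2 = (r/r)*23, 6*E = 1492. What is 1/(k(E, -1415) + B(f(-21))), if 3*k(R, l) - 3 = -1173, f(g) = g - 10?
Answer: -1/365 ≈ -0.0027397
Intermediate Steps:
E = 746/3 (E = (1/6)*1492 = 746/3 ≈ 248.67)
f(g) = -10 + g
k(R, l) = -390 (k(R, l) = 1 + (1/3)*(-1173) = 1 - 391 = -390)
B(r) = 25 (B(r) = 2 + (r/r)*23 = 2 + 1*23 = 2 + 23 = 25)
1/(k(E, -1415) + B(f(-21))) = 1/(-390 + 25) = 1/(-365) = -1/365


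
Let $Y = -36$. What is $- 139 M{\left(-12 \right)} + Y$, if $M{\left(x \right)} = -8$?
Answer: $1076$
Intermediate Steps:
$- 139 M{\left(-12 \right)} + Y = \left(-139\right) \left(-8\right) - 36 = 1112 - 36 = 1076$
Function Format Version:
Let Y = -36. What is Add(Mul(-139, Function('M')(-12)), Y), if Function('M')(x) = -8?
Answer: 1076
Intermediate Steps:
Add(Mul(-139, Function('M')(-12)), Y) = Add(Mul(-139, -8), -36) = Add(1112, -36) = 1076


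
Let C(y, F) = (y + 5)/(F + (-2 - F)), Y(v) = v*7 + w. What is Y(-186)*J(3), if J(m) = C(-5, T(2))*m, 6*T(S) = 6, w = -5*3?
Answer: 0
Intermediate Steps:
w = -15
T(S) = 1 (T(S) = (⅙)*6 = 1)
Y(v) = -15 + 7*v (Y(v) = v*7 - 15 = 7*v - 15 = -15 + 7*v)
C(y, F) = -5/2 - y/2 (C(y, F) = (5 + y)/(-2) = (5 + y)*(-½) = -5/2 - y/2)
J(m) = 0 (J(m) = (-5/2 - ½*(-5))*m = (-5/2 + 5/2)*m = 0*m = 0)
Y(-186)*J(3) = (-15 + 7*(-186))*0 = (-15 - 1302)*0 = -1317*0 = 0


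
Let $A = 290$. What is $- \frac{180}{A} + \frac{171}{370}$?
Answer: $- \frac{1701}{10730} \approx -0.15853$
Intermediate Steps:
$- \frac{180}{A} + \frac{171}{370} = - \frac{180}{290} + \frac{171}{370} = \left(-180\right) \frac{1}{290} + 171 \cdot \frac{1}{370} = - \frac{18}{29} + \frac{171}{370} = - \frac{1701}{10730}$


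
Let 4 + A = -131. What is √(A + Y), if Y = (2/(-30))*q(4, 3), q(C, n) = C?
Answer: I*√30435/15 ≈ 11.63*I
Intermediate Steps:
A = -135 (A = -4 - 131 = -135)
Y = -4/15 (Y = (2/(-30))*4 = (2*(-1/30))*4 = -1/15*4 = -4/15 ≈ -0.26667)
√(A + Y) = √(-135 - 4/15) = √(-2029/15) = I*√30435/15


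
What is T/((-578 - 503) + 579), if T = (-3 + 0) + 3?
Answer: 0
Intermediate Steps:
T = 0 (T = -3 + 3 = 0)
T/((-578 - 503) + 579) = 0/((-578 - 503) + 579) = 0/(-1081 + 579) = 0/(-502) = 0*(-1/502) = 0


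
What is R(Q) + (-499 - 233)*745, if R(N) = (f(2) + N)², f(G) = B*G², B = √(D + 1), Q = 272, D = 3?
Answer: -466940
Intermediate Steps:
B = 2 (B = √(3 + 1) = √4 = 2)
f(G) = 2*G²
R(N) = (8 + N)² (R(N) = (2*2² + N)² = (2*4 + N)² = (8 + N)²)
R(Q) + (-499 - 233)*745 = (8 + 272)² + (-499 - 233)*745 = 280² - 732*745 = 78400 - 545340 = -466940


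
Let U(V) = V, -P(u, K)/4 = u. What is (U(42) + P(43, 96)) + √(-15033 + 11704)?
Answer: -130 + I*√3329 ≈ -130.0 + 57.698*I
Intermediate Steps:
P(u, K) = -4*u
(U(42) + P(43, 96)) + √(-15033 + 11704) = (42 - 4*43) + √(-15033 + 11704) = (42 - 172) + √(-3329) = -130 + I*√3329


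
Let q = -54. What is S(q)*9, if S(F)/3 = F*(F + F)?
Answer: 157464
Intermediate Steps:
S(F) = 6*F² (S(F) = 3*(F*(F + F)) = 3*(F*(2*F)) = 3*(2*F²) = 6*F²)
S(q)*9 = (6*(-54)²)*9 = (6*2916)*9 = 17496*9 = 157464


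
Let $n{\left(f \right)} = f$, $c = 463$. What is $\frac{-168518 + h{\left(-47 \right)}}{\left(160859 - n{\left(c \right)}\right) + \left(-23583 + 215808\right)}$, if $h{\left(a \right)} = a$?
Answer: $- \frac{168565}{352621} \approx -0.47803$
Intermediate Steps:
$\frac{-168518 + h{\left(-47 \right)}}{\left(160859 - n{\left(c \right)}\right) + \left(-23583 + 215808\right)} = \frac{-168518 - 47}{\left(160859 - 463\right) + \left(-23583 + 215808\right)} = - \frac{168565}{\left(160859 - 463\right) + 192225} = - \frac{168565}{160396 + 192225} = - \frac{168565}{352621}$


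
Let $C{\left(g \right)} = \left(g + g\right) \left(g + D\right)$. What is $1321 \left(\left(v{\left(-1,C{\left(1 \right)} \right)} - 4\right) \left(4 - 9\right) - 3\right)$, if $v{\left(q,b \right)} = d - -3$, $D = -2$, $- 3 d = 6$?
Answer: $15852$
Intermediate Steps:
$d = -2$ ($d = \left(- \frac{1}{3}\right) 6 = -2$)
$C{\left(g \right)} = 2 g \left(-2 + g\right)$ ($C{\left(g \right)} = \left(g + g\right) \left(g - 2\right) = 2 g \left(-2 + g\right)$)
$v{\left(q,b \right)} = 1$ ($v{\left(q,b \right)} = -2 - -3 = -2 + 3 = 1$)
$1321 \left(\left(v{\left(-1,C{\left(1 \right)} \right)} - 4\right) \left(4 - 9\right) - 3\right) = 1321 \left(\left(1 - 4\right) \left(4 - 9\right) - 3\right) = 1321 \left(\left(-3\right) \left(-5\right) - 3\right) = 1321 \left(15 - 3\right) = 1321 \cdot 12 = 15852$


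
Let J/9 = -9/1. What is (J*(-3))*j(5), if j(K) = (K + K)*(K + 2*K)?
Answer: 36450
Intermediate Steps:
j(K) = 6*K**2 (j(K) = (2*K)*(3*K) = 6*K**2)
J = -81 (J = 9*(-9/1) = 9*(-9*1) = 9*(-9) = -81)
(J*(-3))*j(5) = (-81*(-3))*(6*5**2) = 243*(6*25) = 243*150 = 36450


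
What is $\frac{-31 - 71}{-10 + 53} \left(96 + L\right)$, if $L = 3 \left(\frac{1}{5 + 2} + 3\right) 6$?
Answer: $- \frac{108936}{301} \approx -361.91$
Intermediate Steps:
$L = \frac{396}{7}$ ($L = 3 \left(\frac{1}{7} + 3\right) 6 = 3 \cdot \frac{22}{7} \cdot 6 = \frac{66}{7} \cdot 6 = \frac{396}{7} \approx 56.571$)
$\frac{-31 - 71}{-10 + 53} \left(96 + L\right) = \frac{-31 - 71}{-10 + 53} \left(96 + \frac{396}{7}\right) = - \frac{102}{43} \cdot \frac{1068}{7} = \left(-102\right) \frac{1}{43} \cdot \frac{1068}{7} = \left(- \frac{102}{43}\right) \frac{1068}{7} = - \frac{108936}{301}$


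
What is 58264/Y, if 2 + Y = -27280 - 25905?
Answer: -58264/53187 ≈ -1.0955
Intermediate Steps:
Y = -53187 (Y = -2 + (-27280 - 25905) = -2 - 53185 = -53187)
58264/Y = 58264/(-53187) = 58264*(-1/53187) = -58264/53187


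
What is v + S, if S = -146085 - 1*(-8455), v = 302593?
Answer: 164963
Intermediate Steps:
S = -137630 (S = -146085 + 8455 = -137630)
v + S = 302593 - 137630 = 164963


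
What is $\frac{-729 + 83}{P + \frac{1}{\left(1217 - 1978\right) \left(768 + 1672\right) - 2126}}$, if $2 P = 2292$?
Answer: $- \frac{1200892036}{2130375035} \approx -0.5637$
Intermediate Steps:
$P = 1146$ ($P = \frac{1}{2} \cdot 2292 = 1146$)
$\frac{-729 + 83}{P + \frac{1}{\left(1217 - 1978\right) \left(768 + 1672\right) - 2126}} = \frac{-729 + 83}{1146 + \frac{1}{\left(1217 - 1978\right) \left(768 + 1672\right) - 2126}} = - \frac{646}{1146 + \frac{1}{\left(-761\right) 2440 - 2126}} = - \frac{646}{1146 + \frac{1}{-1856840 - 2126}} = - \frac{646}{1146 + \frac{1}{-1858966}} = - \frac{646}{1146 - \frac{1}{1858966}} = - \frac{646}{\frac{2130375035}{1858966}} = \left(-646\right) \frac{1858966}{2130375035} = - \frac{1200892036}{2130375035}$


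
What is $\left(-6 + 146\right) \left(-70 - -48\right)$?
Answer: $-3080$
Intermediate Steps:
$\left(-6 + 146\right) \left(-70 - -48\right) = 140 \left(-70 + 48\right) = 140 \left(-22\right) = -3080$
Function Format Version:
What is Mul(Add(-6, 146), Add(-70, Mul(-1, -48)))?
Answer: -3080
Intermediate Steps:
Mul(Add(-6, 146), Add(-70, Mul(-1, -48))) = Mul(140, Add(-70, 48)) = Mul(140, -22) = -3080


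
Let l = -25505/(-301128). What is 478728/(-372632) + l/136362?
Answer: -2457214867965181/1912646290514544 ≈ -1.2847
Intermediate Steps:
l = 25505/301128 (l = -25505*(-1/301128) = 25505/301128 ≈ 0.084698)
478728/(-372632) + l/136362 = 478728/(-372632) + (25505/301128)/136362 = 478728*(-1/372632) + (25505/301128)*(1/136362) = -59841/46579 + 25505/41062416336 = -2457214867965181/1912646290514544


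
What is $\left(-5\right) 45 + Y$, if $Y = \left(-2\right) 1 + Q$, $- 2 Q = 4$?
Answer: $-229$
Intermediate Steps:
$Q = -2$ ($Q = \left(- \frac{1}{2}\right) 4 = -2$)
$Y = -4$ ($Y = \left(-2\right) 1 - 2 = -2 - 2 = -4$)
$\left(-5\right) 45 + Y = \left(-5\right) 45 - 4 = -225 - 4 = -229$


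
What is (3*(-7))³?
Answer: -9261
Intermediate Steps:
(3*(-7))³ = (-21)³ = -9261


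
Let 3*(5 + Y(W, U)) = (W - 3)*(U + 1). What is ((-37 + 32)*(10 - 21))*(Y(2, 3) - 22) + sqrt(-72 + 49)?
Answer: -4675/3 + I*sqrt(23) ≈ -1558.3 + 4.7958*I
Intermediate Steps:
Y(W, U) = -5 + (1 + U)*(-3 + W)/3 (Y(W, U) = -5 + ((W - 3)*(U + 1))/3 = -5 + ((-3 + W)*(1 + U))/3 = -5 + ((1 + U)*(-3 + W))/3 = -5 + (1 + U)*(-3 + W)/3)
((-37 + 32)*(10 - 21))*(Y(2, 3) - 22) + sqrt(-72 + 49) = ((-37 + 32)*(10 - 21))*((-6 - 1*3 + (1/3)*2 + (1/3)*3*2) - 22) + sqrt(-72 + 49) = (-5*(-11))*((-6 - 3 + 2/3 + 2) - 22) + sqrt(-23) = 55*(-19/3 - 22) + I*sqrt(23) = 55*(-85/3) + I*sqrt(23) = -4675/3 + I*sqrt(23)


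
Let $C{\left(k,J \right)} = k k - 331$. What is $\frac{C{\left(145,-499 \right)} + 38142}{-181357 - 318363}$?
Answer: $- \frac{14709}{124930} \approx -0.11774$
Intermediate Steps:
$C{\left(k,J \right)} = -331 + k^{2}$ ($C{\left(k,J \right)} = k^{2} - 331 = -331 + k^{2}$)
$\frac{C{\left(145,-499 \right)} + 38142}{-181357 - 318363} = \frac{\left(-331 + 145^{2}\right) + 38142}{-181357 - 318363} = \frac{\left(-331 + 21025\right) + 38142}{-499720} = \left(20694 + 38142\right) \left(- \frac{1}{499720}\right) = 58836 \left(- \frac{1}{499720}\right) = - \frac{14709}{124930}$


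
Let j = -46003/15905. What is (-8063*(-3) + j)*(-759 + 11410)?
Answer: 4097227127342/15905 ≈ 2.5761e+8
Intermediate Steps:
j = -46003/15905 (j = -46003*1/15905 = -46003/15905 ≈ -2.8924)
(-8063*(-3) + j)*(-759 + 11410) = (-8063*(-3) - 46003/15905)*(-759 + 11410) = (24189 - 46003/15905)*10651 = (384680042/15905)*10651 = 4097227127342/15905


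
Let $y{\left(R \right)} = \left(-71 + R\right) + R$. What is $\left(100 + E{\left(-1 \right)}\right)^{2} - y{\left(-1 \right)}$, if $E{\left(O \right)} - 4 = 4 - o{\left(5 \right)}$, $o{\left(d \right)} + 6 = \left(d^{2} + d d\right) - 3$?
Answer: $4562$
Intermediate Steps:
$o{\left(d \right)} = -9 + 2 d^{2}$ ($o{\left(d \right)} = -6 - \left(3 - d^{2} - d d\right) = -6 + \left(\left(d^{2} + d^{2}\right) - 3\right) = -6 + \left(2 d^{2} - 3\right) = -6 + \left(-3 + 2 d^{2}\right) = -9 + 2 d^{2}$)
$y{\left(R \right)} = -71 + 2 R$
$E{\left(O \right)} = -33$ ($E{\left(O \right)} = 4 + \left(4 - \left(-9 + 2 \cdot 5^{2}\right)\right) = 4 + \left(4 - \left(-9 + 2 \cdot 25\right)\right) = 4 + \left(4 - \left(-9 + 50\right)\right) = 4 + \left(4 - 41\right) = 4 - 37 = -33$)
$\left(100 + E{\left(-1 \right)}\right)^{2} - y{\left(-1 \right)} = \left(100 - 33\right)^{2} - \left(-71 + 2 \left(-1\right)\right) = 67^{2} - \left(-71 - 2\right) = 4489 - -73 = 4489 + 73 = 4562$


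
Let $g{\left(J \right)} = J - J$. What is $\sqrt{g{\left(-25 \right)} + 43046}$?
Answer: $\sqrt{43046} \approx 207.48$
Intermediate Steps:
$g{\left(J \right)} = 0$
$\sqrt{g{\left(-25 \right)} + 43046} = \sqrt{0 + 43046} = \sqrt{43046}$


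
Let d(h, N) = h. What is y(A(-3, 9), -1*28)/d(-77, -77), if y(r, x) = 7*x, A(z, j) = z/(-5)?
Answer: 28/11 ≈ 2.5455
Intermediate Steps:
A(z, j) = -z/5 (A(z, j) = z*(-⅕) = -z/5)
y(A(-3, 9), -1*28)/d(-77, -77) = (7*(-1*28))/(-77) = (7*(-28))*(-1/77) = -196*(-1/77) = 28/11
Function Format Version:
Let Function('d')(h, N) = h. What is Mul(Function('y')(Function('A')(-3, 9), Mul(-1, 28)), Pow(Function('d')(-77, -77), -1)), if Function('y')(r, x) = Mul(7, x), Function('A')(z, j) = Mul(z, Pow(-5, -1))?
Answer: Rational(28, 11) ≈ 2.5455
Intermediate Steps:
Function('A')(z, j) = Mul(Rational(-1, 5), z) (Function('A')(z, j) = Mul(z, Rational(-1, 5)) = Mul(Rational(-1, 5), z))
Mul(Function('y')(Function('A')(-3, 9), Mul(-1, 28)), Pow(Function('d')(-77, -77), -1)) = Mul(Mul(7, Mul(-1, 28)), Pow(-77, -1)) = Mul(Mul(7, -28), Rational(-1, 77)) = Mul(-196, Rational(-1, 77)) = Rational(28, 11)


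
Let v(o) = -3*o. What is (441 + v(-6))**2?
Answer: 210681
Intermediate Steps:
(441 + v(-6))**2 = (441 - 3*(-6))**2 = (441 + 18)**2 = 459**2 = 210681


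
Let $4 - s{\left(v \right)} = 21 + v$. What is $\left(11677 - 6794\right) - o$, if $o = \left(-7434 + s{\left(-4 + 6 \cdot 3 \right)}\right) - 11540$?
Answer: $23888$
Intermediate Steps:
$s{\left(v \right)} = -17 - v$ ($s{\left(v \right)} = 4 - \left(21 + v\right) = -17 - v$)
$o = -19005$ ($o = \left(-7434 - \left(13 + 18\right)\right) - 11540 = \left(-7434 - 31\right) - 11540 = -7465 - 11540 = -19005$)
$\left(11677 - 6794\right) - o = \left(11677 - 6794\right) - -19005 = \left(11677 - 6794\right) + 19005 = 4883 + 19005 = 23888$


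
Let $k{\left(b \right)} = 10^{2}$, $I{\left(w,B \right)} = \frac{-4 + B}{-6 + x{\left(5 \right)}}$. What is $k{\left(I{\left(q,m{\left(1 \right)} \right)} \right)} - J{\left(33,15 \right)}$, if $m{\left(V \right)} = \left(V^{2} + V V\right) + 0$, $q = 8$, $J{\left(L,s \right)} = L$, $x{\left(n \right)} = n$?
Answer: $67$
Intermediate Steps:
$m{\left(V \right)} = 2 V^{2}$ ($m{\left(V \right)} = \left(V^{2} + V^{2}\right) + 0 = 2 V^{2} + 0 = 2 V^{2}$)
$I{\left(w,B \right)} = 4 - B$ ($I{\left(w,B \right)} = \frac{-4 + B}{-6 + 5} = \frac{-4 + B}{-1} = \left(-4 + B\right) \left(-1\right) = 4 - B$)
$k{\left(b \right)} = 100$
$k{\left(I{\left(q,m{\left(1 \right)} \right)} \right)} - J{\left(33,15 \right)} = 100 - 33 = 67$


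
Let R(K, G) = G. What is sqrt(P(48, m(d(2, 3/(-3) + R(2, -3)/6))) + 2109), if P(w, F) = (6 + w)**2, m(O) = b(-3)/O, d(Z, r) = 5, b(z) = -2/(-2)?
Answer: 5*sqrt(201) ≈ 70.887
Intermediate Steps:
b(z) = 1 (b(z) = -2*(-1/2) = 1)
m(O) = 1/O
sqrt(P(48, m(d(2, 3/(-3) + R(2, -3)/6))) + 2109) = sqrt((6 + 48)**2 + 2109) = sqrt(54**2 + 2109) = sqrt(2916 + 2109) = sqrt(5025) = 5*sqrt(201)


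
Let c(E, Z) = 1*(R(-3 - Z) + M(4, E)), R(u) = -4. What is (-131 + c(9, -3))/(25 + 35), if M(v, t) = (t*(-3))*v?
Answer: -81/20 ≈ -4.0500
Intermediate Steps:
M(v, t) = -3*t*v (M(v, t) = (-3*t)*v = -3*t*v)
c(E, Z) = -4 - 12*E (c(E, Z) = 1*(-4 - 3*E*4) = 1*(-4 - 12*E) = -4 - 12*E)
(-131 + c(9, -3))/(25 + 35) = (-131 + (-4 - 12*9))/(25 + 35) = (-131 + (-4 - 108))/60 = (-131 - 112)/60 = (1/60)*(-243) = -81/20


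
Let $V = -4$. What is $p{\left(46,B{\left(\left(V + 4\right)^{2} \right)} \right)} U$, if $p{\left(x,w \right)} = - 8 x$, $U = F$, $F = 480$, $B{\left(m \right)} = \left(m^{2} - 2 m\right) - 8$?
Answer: $-176640$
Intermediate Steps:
$B{\left(m \right)} = -8 + m^{2} - 2 m$
$U = 480$
$p{\left(46,B{\left(\left(V + 4\right)^{2} \right)} \right)} U = \left(-8\right) 46 \cdot 480 = \left(-368\right) 480 = -176640$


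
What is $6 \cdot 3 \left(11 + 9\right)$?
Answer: $360$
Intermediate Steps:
$6 \cdot 3 \left(11 + 9\right) = 18 \cdot 20 = 360$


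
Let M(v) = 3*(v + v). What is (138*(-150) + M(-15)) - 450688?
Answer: -471478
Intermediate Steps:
M(v) = 6*v (M(v) = 3*(2*v) = 6*v)
(138*(-150) + M(-15)) - 450688 = (138*(-150) + 6*(-15)) - 450688 = (-20700 - 90) - 450688 = -20790 - 450688 = -471478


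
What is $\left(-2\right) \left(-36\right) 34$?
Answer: $2448$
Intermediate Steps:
$\left(-2\right) \left(-36\right) 34 = 72 \cdot 34 = 2448$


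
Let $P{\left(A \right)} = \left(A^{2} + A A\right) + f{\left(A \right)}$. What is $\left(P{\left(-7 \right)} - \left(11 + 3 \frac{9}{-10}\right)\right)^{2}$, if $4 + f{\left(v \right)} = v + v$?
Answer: $\frac{514089}{100} \approx 5140.9$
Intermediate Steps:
$f{\left(v \right)} = -4 + 2 v$ ($f{\left(v \right)} = -4 + \left(v + v\right) = -4 + 2 v$)
$P{\left(A \right)} = -4 + 2 A + 2 A^{2}$ ($P{\left(A \right)} = \left(A^{2} + A A\right) + \left(-4 + 2 A\right) = \left(A^{2} + A^{2}\right) + \left(-4 + 2 A\right) = 2 A^{2} + \left(-4 + 2 A\right) = -4 + 2 A + 2 A^{2}$)
$\left(P{\left(-7 \right)} - \left(11 + 3 \frac{9}{-10}\right)\right)^{2} = \left(\left(-4 + 2 \left(-7\right) + 2 \left(-7\right)^{2}\right) - \left(11 + 3 \frac{9}{-10}\right)\right)^{2} = \left(\left(-4 - 14 + 2 \cdot 49\right) - \left(11 + 3 \cdot 9 \left(- \frac{1}{10}\right)\right)\right)^{2} = \left(\left(-4 - 14 + 98\right) - \frac{83}{10}\right)^{2} = \left(80 + \left(\frac{27}{10} - 11\right)\right)^{2} = \left(80 - \frac{83}{10}\right)^{2} = \left(\frac{717}{10}\right)^{2} = \frac{514089}{100}$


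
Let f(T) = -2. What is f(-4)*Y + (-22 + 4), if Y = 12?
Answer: -42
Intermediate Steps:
f(-4)*Y + (-22 + 4) = -2*12 + (-22 + 4) = -24 - 18 = -42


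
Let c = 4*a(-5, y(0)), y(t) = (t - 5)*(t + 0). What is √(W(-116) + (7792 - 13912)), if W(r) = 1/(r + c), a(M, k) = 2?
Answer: 7*I*√40467/18 ≈ 78.23*I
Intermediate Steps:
y(t) = t*(-5 + t) (y(t) = (-5 + t)*t = t*(-5 + t))
c = 8 (c = 4*2 = 8)
W(r) = 1/(8 + r) (W(r) = 1/(r + 8) = 1/(8 + r))
√(W(-116) + (7792 - 13912)) = √(1/(8 - 116) + (7792 - 13912)) = √(1/(-108) - 6120) = √(-1/108 - 6120) = √(-660961/108) = 7*I*√40467/18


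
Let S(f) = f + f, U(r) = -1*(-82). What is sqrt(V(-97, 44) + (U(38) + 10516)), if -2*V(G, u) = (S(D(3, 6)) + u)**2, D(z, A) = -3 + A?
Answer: 2*sqrt(2337) ≈ 96.685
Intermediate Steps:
U(r) = 82
S(f) = 2*f
V(G, u) = -(6 + u)**2/2 (V(G, u) = -(2*(-3 + 6) + u)**2/2 = -(2*3 + u)**2/2 = -(6 + u)**2/2)
sqrt(V(-97, 44) + (U(38) + 10516)) = sqrt(-(6 + 44)**2/2 + (82 + 10516)) = sqrt(-1/2*50**2 + 10598) = sqrt(-1/2*2500 + 10598) = sqrt(-1250 + 10598) = sqrt(9348) = 2*sqrt(2337)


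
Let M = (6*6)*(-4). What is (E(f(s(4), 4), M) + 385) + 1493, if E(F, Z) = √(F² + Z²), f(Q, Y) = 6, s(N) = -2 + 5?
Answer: 1878 + 6*√577 ≈ 2022.1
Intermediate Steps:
s(N) = 3
M = -144 (M = 36*(-4) = -144)
(E(f(s(4), 4), M) + 385) + 1493 = (√(6² + (-144)²) + 385) + 1493 = (√(36 + 20736) + 385) + 1493 = (√20772 + 385) + 1493 = (6*√577 + 385) + 1493 = (385 + 6*√577) + 1493 = 1878 + 6*√577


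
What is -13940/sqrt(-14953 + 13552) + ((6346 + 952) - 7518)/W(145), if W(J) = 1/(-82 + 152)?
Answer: -15400 + 13940*I*sqrt(1401)/1401 ≈ -15400.0 + 372.43*I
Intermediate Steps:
W(J) = 1/70
-13940/sqrt(-14953 + 13552) + ((6346 + 952) - 7518)/W(145) = -13940/sqrt(-14953 + 13552) + ((6346 + 952) - 7518)/(1/70) = -13940*(-I*sqrt(1401)/1401) + (7298 - 7518)*70 = -13940*(-I*sqrt(1401)/1401) - 220*70 = -(-13940)*I*sqrt(1401)/1401 - 15400 = 13940*I*sqrt(1401)/1401 - 15400 = -15400 + 13940*I*sqrt(1401)/1401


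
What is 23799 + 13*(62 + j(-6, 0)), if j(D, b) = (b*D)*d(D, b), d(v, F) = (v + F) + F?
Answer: 24605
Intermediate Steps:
d(v, F) = v + 2*F (d(v, F) = (F + v) + F = v + 2*F)
j(D, b) = D*b*(D + 2*b) (j(D, b) = (b*D)*(D + 2*b) = (D*b)*(D + 2*b) = D*b*(D + 2*b))
23799 + 13*(62 + j(-6, 0)) = 23799 + 13*(62 - 6*0*(-6 + 2*0)) = 23799 + 13*(62 - 6*0*(-6 + 0)) = 23799 + 13*(62 - 6*0*(-6)) = 23799 + 13*(62 + 0) = 23799 + 13*62 = 23799 + 806 = 24605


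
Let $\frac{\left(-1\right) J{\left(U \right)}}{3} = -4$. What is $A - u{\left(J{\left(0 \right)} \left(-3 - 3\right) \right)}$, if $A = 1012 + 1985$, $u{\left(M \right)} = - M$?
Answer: $2925$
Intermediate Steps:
$J{\left(U \right)} = 12$ ($J{\left(U \right)} = \left(-3\right) \left(-4\right) = 12$)
$A = 2997$
$A - u{\left(J{\left(0 \right)} \left(-3 - 3\right) \right)} = 2997 - - 12 \left(-3 - 3\right) = 2997 - - 12 \left(-6\right) = 2997 - \left(-1\right) \left(-72\right) = 2997 - 72 = 2925$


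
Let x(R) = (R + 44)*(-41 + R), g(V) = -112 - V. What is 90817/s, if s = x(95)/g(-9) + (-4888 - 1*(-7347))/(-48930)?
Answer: -457698608430/367521857 ≈ -1245.4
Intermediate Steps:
x(R) = (-41 + R)*(44 + R) (x(R) = (44 + R)*(-41 + R) = (-41 + R)*(44 + R))
s = -367521857/5039790 (s = (-1804 + 95² + 3*95)/(-112 - 1*(-9)) + (-4888 - 1*(-7347))/(-48930) = (-1804 + 9025 + 285)/(-112 + 9) + (-4888 + 7347)*(-1/48930) = 7506/(-103) + 2459*(-1/48930) = 7506*(-1/103) - 2459/48930 = -7506/103 - 2459/48930 = -367521857/5039790 ≈ -72.924)
90817/s = 90817/(-367521857/5039790) = 90817*(-5039790/367521857) = -457698608430/367521857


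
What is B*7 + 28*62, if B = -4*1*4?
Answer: 1624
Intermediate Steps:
B = -16 (B = -4*4 = -16)
B*7 + 28*62 = -16*7 + 28*62 = -112 + 1736 = 1624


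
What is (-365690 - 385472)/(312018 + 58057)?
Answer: -751162/370075 ≈ -2.0298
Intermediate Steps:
(-365690 - 385472)/(312018 + 58057) = -751162/370075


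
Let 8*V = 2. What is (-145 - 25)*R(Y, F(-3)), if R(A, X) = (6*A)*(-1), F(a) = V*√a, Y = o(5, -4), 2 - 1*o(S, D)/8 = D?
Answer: 48960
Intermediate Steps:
o(S, D) = 16 - 8*D
Y = 48 (Y = 16 - 8*(-4) = 16 + 32 = 48)
V = ¼ (V = (⅛)*2 = ¼ ≈ 0.25000)
F(a) = √a/4
R(A, X) = -6*A
(-145 - 25)*R(Y, F(-3)) = (-145 - 25)*(-6*48) = -170*(-288) = 48960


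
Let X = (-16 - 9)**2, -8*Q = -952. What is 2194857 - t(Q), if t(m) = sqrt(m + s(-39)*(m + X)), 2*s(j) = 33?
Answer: 2194857 - sqrt(12395) ≈ 2.1947e+6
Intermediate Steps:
s(j) = 33/2 (s(j) = (1/2)*33 = 33/2)
Q = 119 (Q = -1/8*(-952) = 119)
X = 625 (X = (-25)**2 = 625)
t(m) = sqrt(20625/2 + 35*m/2) (t(m) = sqrt(m + 33*(m + 625)/2) = sqrt(m + 33*(625 + m)/2) = sqrt(m + (20625/2 + 33*m/2)) = sqrt(20625/2 + 35*m/2))
2194857 - t(Q) = 2194857 - sqrt(41250 + 70*119)/2 = 2194857 - sqrt(41250 + 8330)/2 = 2194857 - sqrt(49580)/2 = 2194857 - 2*sqrt(12395)/2 = 2194857 - sqrt(12395)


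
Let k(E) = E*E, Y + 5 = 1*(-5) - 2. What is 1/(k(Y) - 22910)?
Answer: -1/22766 ≈ -4.3925e-5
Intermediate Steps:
Y = -12 (Y = -5 + (1*(-5) - 2) = -5 + (-5 - 2) = -5 - 7 = -12)
k(E) = E²
1/(k(Y) - 22910) = 1/((-12)² - 22910) = 1/(144 - 22910) = 1/(-22766) = -1/22766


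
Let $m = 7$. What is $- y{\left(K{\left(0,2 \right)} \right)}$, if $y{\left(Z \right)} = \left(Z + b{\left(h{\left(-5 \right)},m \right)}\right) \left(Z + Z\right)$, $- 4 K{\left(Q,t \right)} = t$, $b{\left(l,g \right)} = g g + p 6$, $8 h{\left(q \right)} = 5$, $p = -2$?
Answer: $\frac{73}{2} \approx 36.5$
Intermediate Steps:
$h{\left(q \right)} = \frac{5}{8}$ ($h{\left(q \right)} = \frac{1}{8} \cdot 5 = \frac{5}{8}$)
$b{\left(l,g \right)} = -12 + g^{2}$ ($b{\left(l,g \right)} = g g - 12 = g^{2} - 12 = -12 + g^{2}$)
$K{\left(Q,t \right)} = - \frac{t}{4}$
$y{\left(Z \right)} = 2 Z \left(37 + Z\right)$ ($y{\left(Z \right)} = \left(Z - \left(12 - 7^{2}\right)\right) \left(Z + Z\right) = \left(Z + \left(-12 + 49\right)\right) 2 Z = \left(Z + 37\right) 2 Z = \left(37 + Z\right) 2 Z = 2 Z \left(37 + Z\right)$)
$- y{\left(K{\left(0,2 \right)} \right)} = - 2 \left(\left(- \frac{1}{4}\right) 2\right) \left(37 - \frac{1}{2}\right) = - \frac{2 \left(-1\right) \left(37 - \frac{1}{2}\right)}{2} = - \frac{2 \left(-1\right) 73}{2 \cdot 2} = \left(-1\right) \left(- \frac{73}{2}\right) = \frac{73}{2}$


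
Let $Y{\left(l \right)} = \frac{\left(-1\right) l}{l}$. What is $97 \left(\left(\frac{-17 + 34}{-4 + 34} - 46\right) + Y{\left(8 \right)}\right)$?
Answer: $- \frac{135121}{30} \approx -4504.0$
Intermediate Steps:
$Y{\left(l \right)} = -1$
$97 \left(\left(\frac{-17 + 34}{-4 + 34} - 46\right) + Y{\left(8 \right)}\right) = 97 \left(\left(\frac{-17 + 34}{-4 + 34} - 46\right) - 1\right) = 97 \left(\left(\frac{17}{30} - 46\right) - 1\right) = 97 \left(- \frac{1363}{30} - 1\right) = 97 \left(- \frac{1393}{30}\right) = - \frac{135121}{30}$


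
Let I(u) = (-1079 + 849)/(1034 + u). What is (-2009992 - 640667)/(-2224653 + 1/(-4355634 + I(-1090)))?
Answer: 323268108132783/271313423024989 ≈ 1.1915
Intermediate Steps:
I(u) = -230/(1034 + u)
(-2009992 - 640667)/(-2224653 + 1/(-4355634 + I(-1090))) = (-2009992 - 640667)/(-2224653 + 1/(-4355634 - 230/(1034 - 1090))) = -2650659/(-2224653 + 1/(-4355634 - 230/(-56))) = -2650659/(-2224653 + 1/(-4355634 - 230*(-1/56))) = -2650659/(-2224653 + 1/(-4355634 + 115/28)) = -2650659/(-2224653 + 1/(-121957637/28)) = -2650659/(-2224653 - 28/121957637) = -2650659/(-271313423024989/121957637) = -2650659*(-121957637/271313423024989) = 323268108132783/271313423024989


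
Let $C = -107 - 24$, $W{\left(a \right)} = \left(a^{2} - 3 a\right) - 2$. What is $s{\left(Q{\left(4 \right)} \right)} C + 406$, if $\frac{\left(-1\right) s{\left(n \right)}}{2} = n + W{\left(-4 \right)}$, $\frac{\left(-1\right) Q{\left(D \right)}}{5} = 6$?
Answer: $-642$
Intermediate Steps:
$Q{\left(D \right)} = -30$ ($Q{\left(D \right)} = \left(-5\right) 6 = -30$)
$W{\left(a \right)} = -2 + a^{2} - 3 a$
$s{\left(n \right)} = -52 - 2 n$ ($s{\left(n \right)} = - 2 \left(n - \left(-10 - 16\right)\right) = - 2 \left(n + \left(-2 + 16 + 12\right)\right) = - 2 \left(n + 26\right) = - 2 \left(26 + n\right) = -52 - 2 n$)
$C = -131$ ($C = -107 - 24 = -131$)
$s{\left(Q{\left(4 \right)} \right)} C + 406 = \left(-52 - -60\right) \left(-131\right) + 406 = \left(-52 + 60\right) \left(-131\right) + 406 = 8 \left(-131\right) + 406 = -1048 + 406 = -642$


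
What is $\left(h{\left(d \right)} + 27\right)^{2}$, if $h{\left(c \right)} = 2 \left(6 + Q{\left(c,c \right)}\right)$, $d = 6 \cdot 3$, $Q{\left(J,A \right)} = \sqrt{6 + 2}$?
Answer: $1553 + 312 \sqrt{2} \approx 1994.2$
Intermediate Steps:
$Q{\left(J,A \right)} = 2 \sqrt{2}$ ($Q{\left(J,A \right)} = \sqrt{8} = 2 \sqrt{2}$)
$d = 18$
$h{\left(c \right)} = 12 + 4 \sqrt{2}$ ($h{\left(c \right)} = 2 \left(6 + 2 \sqrt{2}\right) = 12 + 4 \sqrt{2}$)
$\left(h{\left(d \right)} + 27\right)^{2} = \left(\left(12 + 4 \sqrt{2}\right) + 27\right)^{2} = \left(39 + 4 \sqrt{2}\right)^{2}$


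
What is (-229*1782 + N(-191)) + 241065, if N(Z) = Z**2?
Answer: -130532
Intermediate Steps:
(-229*1782 + N(-191)) + 241065 = (-229*1782 + (-191)**2) + 241065 = (-408078 + 36481) + 241065 = -371597 + 241065 = -130532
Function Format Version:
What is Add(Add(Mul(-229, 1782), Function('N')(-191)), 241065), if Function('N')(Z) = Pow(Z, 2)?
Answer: -130532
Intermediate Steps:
Add(Add(Mul(-229, 1782), Function('N')(-191)), 241065) = Add(Add(Mul(-229, 1782), Pow(-191, 2)), 241065) = Add(Add(-408078, 36481), 241065) = Add(-371597, 241065) = -130532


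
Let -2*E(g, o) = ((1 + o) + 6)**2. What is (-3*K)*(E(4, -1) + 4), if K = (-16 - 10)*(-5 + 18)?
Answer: -14196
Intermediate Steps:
K = -338 (K = -26*13 = -338)
E(g, o) = -(7 + o)**2/2 (E(g, o) = -((1 + o) + 6)**2/2 = -(7 + o)**2/2)
(-3*K)*(E(4, -1) + 4) = (-3*(-338))*(-(7 - 1)**2/2 + 4) = 1014*(-1/2*6**2 + 4) = 1014*(-1/2*36 + 4) = 1014*(-18 + 4) = 1014*(-14) = -14196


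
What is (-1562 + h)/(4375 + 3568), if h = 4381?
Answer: 2819/7943 ≈ 0.35490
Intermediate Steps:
(-1562 + h)/(4375 + 3568) = (-1562 + 4381)/(4375 + 3568) = 2819/7943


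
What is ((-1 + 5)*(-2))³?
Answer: -512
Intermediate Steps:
((-1 + 5)*(-2))³ = (4*(-2))³ = (-8)³ = -512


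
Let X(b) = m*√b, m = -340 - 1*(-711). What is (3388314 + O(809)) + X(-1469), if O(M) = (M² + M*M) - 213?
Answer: 4697063 + 371*I*√1469 ≈ 4.6971e+6 + 14220.0*I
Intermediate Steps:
m = 371 (m = -340 + 711 = 371)
X(b) = 371*√b
O(M) = -213 + 2*M² (O(M) = (M² + M²) - 213 = 2*M² - 213 = -213 + 2*M²)
(3388314 + O(809)) + X(-1469) = (3388314 + (-213 + 2*809²)) + 371*√(-1469) = (3388314 + (-213 + 2*654481)) + 371*(I*√1469) = (3388314 + (-213 + 1308962)) + 371*I*√1469 = (3388314 + 1308749) + 371*I*√1469 = 4697063 + 371*I*√1469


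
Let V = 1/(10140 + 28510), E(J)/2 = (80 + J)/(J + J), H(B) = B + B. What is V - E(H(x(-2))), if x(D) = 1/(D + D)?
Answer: 6145351/38650 ≈ 159.00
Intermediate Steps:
x(D) = 1/(2*D)
H(B) = 2*B
E(J) = (80 + J)/J (E(J) = 2*((80 + J)/(J + J)) = 2*((80 + J)/((2*J))) = 2*((80 + J)*(1/(2*J))) = 2*((80 + J)/(2*J)) = (80 + J)/J)
V = 1/38650 ≈ 2.5873e-5
V - E(H(x(-2))) = 1/38650 - (80 + 2*((½)/(-2)))/(2*((½)/(-2))) = 1/38650 - (80 + 2*((½)*(-½)))/(2*((½)*(-½))) = 1/38650 - (80 + 2*(-¼))/(2*(-¼)) = 1/38650 - (80 - ½)/(-½) = 1/38650 - (-2)*159/2 = 1/38650 - 1*(-159) = 1/38650 + 159 = 6145351/38650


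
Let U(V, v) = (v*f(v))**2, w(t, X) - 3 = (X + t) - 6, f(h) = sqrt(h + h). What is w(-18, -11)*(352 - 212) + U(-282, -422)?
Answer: -150307376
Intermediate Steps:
f(h) = sqrt(2)*sqrt(h) (f(h) = sqrt(2*h) = sqrt(2)*sqrt(h))
w(t, X) = -3 + X + t (w(t, X) = 3 + ((X + t) - 6) = 3 + (-6 + X + t) = -3 + X + t)
U(V, v) = 2*v**3 (U(V, v) = (v*(sqrt(2)*sqrt(v)))**2 = (sqrt(2)*v**(3/2))**2 = 2*v**3)
w(-18, -11)*(352 - 212) + U(-282, -422) = (-3 - 11 - 18)*(352 - 212) + 2*(-422)**3 = -32*140 + 2*(-75151448) = -4480 - 150302896 = -150307376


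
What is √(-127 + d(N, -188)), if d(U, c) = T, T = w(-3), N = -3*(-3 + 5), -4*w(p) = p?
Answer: I*√505/2 ≈ 11.236*I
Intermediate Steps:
w(p) = -p/4
N = -6 (N = -3*2 = -6)
T = ¾ (T = -¼*(-3) = ¾ ≈ 0.75000)
d(U, c) = ¾
√(-127 + d(N, -188)) = √(-127 + ¾) = √(-505/4) = I*√505/2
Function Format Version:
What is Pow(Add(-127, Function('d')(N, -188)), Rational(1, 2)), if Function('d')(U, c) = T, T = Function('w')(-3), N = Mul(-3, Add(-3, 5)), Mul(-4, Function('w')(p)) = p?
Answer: Mul(Rational(1, 2), I, Pow(505, Rational(1, 2))) ≈ Mul(11.236, I)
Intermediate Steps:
Function('w')(p) = Mul(Rational(-1, 4), p)
N = -6 (N = Mul(-3, 2) = -6)
T = Rational(3, 4) (T = Mul(Rational(-1, 4), -3) = Rational(3, 4) ≈ 0.75000)
Function('d')(U, c) = Rational(3, 4)
Pow(Add(-127, Function('d')(N, -188)), Rational(1, 2)) = Pow(Add(-127, Rational(3, 4)), Rational(1, 2)) = Pow(Rational(-505, 4), Rational(1, 2)) = Mul(Rational(1, 2), I, Pow(505, Rational(1, 2)))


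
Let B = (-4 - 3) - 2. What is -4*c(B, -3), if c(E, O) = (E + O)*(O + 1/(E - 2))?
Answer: -1632/11 ≈ -148.36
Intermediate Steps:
B = -9 (B = -7 - 2 = -9)
c(E, O) = (E + O)*(O + 1/(-2 + E))
-4*c(B, -3) = -4*(-9 - 3 - 2*(-3)² - 9*(-3)² - 3*(-9)² - 2*(-9)*(-3))/(-2 - 9) = -4*(-9 - 3 - 2*9 - 9*9 - 3*81 - 54)/(-11) = -(-4)*(-9 - 3 - 18 - 81 - 243 - 54)/11 = -(-4)*(-408)/11 = -4*408/11 = -1632/11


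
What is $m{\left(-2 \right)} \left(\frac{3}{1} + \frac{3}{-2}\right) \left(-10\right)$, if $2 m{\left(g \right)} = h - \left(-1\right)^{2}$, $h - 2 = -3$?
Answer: $15$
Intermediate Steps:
$h = -1$ ($h = 2 - 3 = -1$)
$m{\left(g \right)} = -1$ ($m{\left(g \right)} = \frac{-1 - \left(-1\right)^{2}}{2} = \frac{-1 - 1}{2} = \frac{1}{2} \left(-2\right) = -1$)
$m{\left(-2 \right)} \left(\frac{3}{1} + \frac{3}{-2}\right) \left(-10\right) = - (\frac{3}{1} + \frac{3}{-2}) \left(-10\right) = - (3 \cdot 1 + 3 \left(- \frac{1}{2}\right)) \left(-10\right) = - (3 - \frac{3}{2}) \left(-10\right) = \left(-1\right) \frac{3}{2} \left(-10\right) = \left(- \frac{3}{2}\right) \left(-10\right) = 15$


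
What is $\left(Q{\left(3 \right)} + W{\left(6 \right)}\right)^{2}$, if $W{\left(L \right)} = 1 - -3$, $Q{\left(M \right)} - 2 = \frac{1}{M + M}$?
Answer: $\frac{1369}{36} \approx 38.028$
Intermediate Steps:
$Q{\left(M \right)} = 2 + \frac{1}{2 M}$ ($Q{\left(M \right)} = 2 + \frac{1}{M + M} = 2 + \frac{1}{2 M}$)
$W{\left(L \right)} = 4$ ($W{\left(L \right)} = 1 + 3 = 4$)
$\left(Q{\left(3 \right)} + W{\left(6 \right)}\right)^{2} = \left(\left(2 + \frac{1}{2 \cdot 3}\right) + 4\right)^{2} = \left(\left(2 + \frac{1}{2} \cdot \frac{1}{3}\right) + 4\right)^{2} = \left(\left(2 + \frac{1}{6}\right) + 4\right)^{2} = \left(\frac{13}{6} + 4\right)^{2} = \left(\frac{37}{6}\right)^{2} = \frac{1369}{36}$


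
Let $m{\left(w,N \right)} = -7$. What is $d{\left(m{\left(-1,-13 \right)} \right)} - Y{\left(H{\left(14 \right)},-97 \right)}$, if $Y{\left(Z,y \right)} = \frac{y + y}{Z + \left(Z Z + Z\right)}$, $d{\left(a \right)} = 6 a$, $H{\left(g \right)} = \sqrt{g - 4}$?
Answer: $- \frac{29}{3} - \frac{97 \sqrt{10}}{15} \approx -30.116$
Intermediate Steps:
$H{\left(g \right)} = \sqrt{-4 + g}$
$Y{\left(Z,y \right)} = \frac{2 y}{Z^{2} + 2 Z}$ ($Y{\left(Z,y \right)} = \frac{2 y}{Z + \left(Z^{2} + Z\right)} = \frac{2 y}{Z + \left(Z + Z^{2}\right)} = \frac{2 y}{Z^{2} + 2 Z}$)
$d{\left(m{\left(-1,-13 \right)} \right)} - Y{\left(H{\left(14 \right)},-97 \right)} = 6 \left(-7\right) - 2 \left(-97\right) \frac{1}{\sqrt{-4 + 14}} \frac{1}{2 + \sqrt{-4 + 14}} = -42 - 2 \left(-97\right) \frac{1}{\sqrt{10}} \frac{1}{2 + \sqrt{10}} = -42 - 2 \left(-97\right) \frac{\sqrt{10}}{10} \frac{1}{2 + \sqrt{10}} = -42 - - \frac{97 \sqrt{10}}{5 \left(2 + \sqrt{10}\right)} = -42 + \frac{97 \sqrt{10}}{5 \left(2 + \sqrt{10}\right)}$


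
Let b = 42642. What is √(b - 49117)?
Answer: 5*I*√259 ≈ 80.467*I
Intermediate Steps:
√(b - 49117) = √(42642 - 49117) = √(-6475) = 5*I*√259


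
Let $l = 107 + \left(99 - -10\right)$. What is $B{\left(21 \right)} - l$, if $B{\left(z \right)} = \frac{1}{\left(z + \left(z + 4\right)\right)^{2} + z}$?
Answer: $- \frac{461591}{2137} \approx -216.0$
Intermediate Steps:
$l = 216$ ($l = 107 + \left(99 + 10\right) = 107 + 109 = 216$)
$B{\left(z \right)} = \frac{1}{z + \left(4 + 2 z\right)^{2}}$ ($B{\left(z \right)} = \frac{1}{\left(z + \left(4 + z\right)\right)^{2} + z} = \frac{1}{\left(4 + 2 z\right)^{2} + z} = \frac{1}{z + \left(4 + 2 z\right)^{2}}$)
$B{\left(21 \right)} - l = \frac{1}{21 + 4 \left(2 + 21\right)^{2}} - 216 = \frac{1}{21 + 4 \cdot 23^{2}} - 216 = \frac{1}{21 + 4 \cdot 529} - 216 = \frac{1}{21 + 2116} - 216 = \frac{1}{2137} - 216 = - \frac{461591}{2137}$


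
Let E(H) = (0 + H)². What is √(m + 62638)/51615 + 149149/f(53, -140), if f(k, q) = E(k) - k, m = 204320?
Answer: 11473/212 + √29662/17205 ≈ 54.128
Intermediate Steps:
E(H) = H²
f(k, q) = k² - k
√(m + 62638)/51615 + 149149/f(53, -140) = √(204320 + 62638)/51615 + 149149/((53*(-1 + 53))) = √266958*(1/51615) + 149149/((53*52)) = (3*√29662)*(1/51615) + 149149/2756 = √29662/17205 + 149149*(1/2756) = √29662/17205 + 11473/212 = 11473/212 + √29662/17205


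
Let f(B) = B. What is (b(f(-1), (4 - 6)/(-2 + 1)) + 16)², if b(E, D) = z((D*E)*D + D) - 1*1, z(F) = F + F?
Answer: 121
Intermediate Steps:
z(F) = 2*F
b(E, D) = -1 + 2*D + 2*E*D² (b(E, D) = 2*((D*E)*D + D) - 1*1 = 2*(E*D² + D) - 1 = 2*(D + E*D²) - 1 = (2*D + 2*E*D²) - 1 = -1 + 2*D + 2*E*D²)
(b(f(-1), (4 - 6)/(-2 + 1)) + 16)² = ((-1 + 2*((4 - 6)/(-2 + 1))*(1 + ((4 - 6)/(-2 + 1))*(-1))) + 16)² = ((-1 + 2*(-2/(-1))*(1 - 2/(-1)*(-1))) + 16)² = ((-1 + 2*(-2*(-1))*(1 - 2*(-1)*(-1))) + 16)² = ((-1 + 2*2*(1 + 2*(-1))) + 16)² = ((-1 + 2*2*(1 - 2)) + 16)² = ((-1 + 2*2*(-1)) + 16)² = ((-1 - 4) + 16)² = (-5 + 16)² = 11² = 121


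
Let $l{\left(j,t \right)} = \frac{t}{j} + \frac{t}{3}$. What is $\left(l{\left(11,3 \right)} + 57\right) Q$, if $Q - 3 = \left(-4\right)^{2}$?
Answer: $\frac{12179}{11} \approx 1107.2$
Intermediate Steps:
$Q = 19$ ($Q = 3 + \left(-4\right)^{2} = 3 + 16 = 19$)
$l{\left(j,t \right)} = \frac{t}{3} + \frac{t}{j}$ ($l{\left(j,t \right)} = \frac{t}{j} + t \frac{1}{3} = \frac{t}{j} + \frac{t}{3} = \frac{t}{3} + \frac{t}{j}$)
$\left(l{\left(11,3 \right)} + 57\right) Q = \left(\left(\frac{1}{3} \cdot 3 + \frac{3}{11}\right) + 57\right) 19 = \left(\left(1 + 3 \cdot \frac{1}{11}\right) + 57\right) 19 = \left(\left(1 + \frac{3}{11}\right) + 57\right) 19 = \left(\frac{14}{11} + 57\right) 19 = \frac{641}{11} \cdot 19 = \frac{12179}{11}$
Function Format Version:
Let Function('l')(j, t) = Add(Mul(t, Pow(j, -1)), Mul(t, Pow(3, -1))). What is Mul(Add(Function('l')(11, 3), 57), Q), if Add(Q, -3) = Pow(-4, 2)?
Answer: Rational(12179, 11) ≈ 1107.2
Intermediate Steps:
Q = 19 (Q = Add(3, Pow(-4, 2)) = Add(3, 16) = 19)
Function('l')(j, t) = Add(Mul(Rational(1, 3), t), Mul(t, Pow(j, -1))) (Function('l')(j, t) = Add(Mul(t, Pow(j, -1)), Mul(t, Rational(1, 3))) = Add(Mul(t, Pow(j, -1)), Mul(Rational(1, 3), t)) = Add(Mul(Rational(1, 3), t), Mul(t, Pow(j, -1))))
Mul(Add(Function('l')(11, 3), 57), Q) = Mul(Add(Add(Mul(Rational(1, 3), 3), Mul(3, Pow(11, -1))), 57), 19) = Mul(Add(Add(1, Mul(3, Rational(1, 11))), 57), 19) = Mul(Add(Add(1, Rational(3, 11)), 57), 19) = Mul(Add(Rational(14, 11), 57), 19) = Mul(Rational(641, 11), 19) = Rational(12179, 11)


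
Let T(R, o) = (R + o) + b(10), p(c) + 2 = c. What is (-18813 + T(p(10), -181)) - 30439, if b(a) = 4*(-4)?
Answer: -49441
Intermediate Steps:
p(c) = -2 + c
b(a) = -16
T(R, o) = -16 + R + o (T(R, o) = (R + o) - 16 = -16 + R + o)
(-18813 + T(p(10), -181)) - 30439 = (-18813 + (-16 + (-2 + 10) - 181)) - 30439 = (-18813 + (-16 + 8 - 181)) - 30439 = (-18813 - 189) - 30439 = -19002 - 30439 = -49441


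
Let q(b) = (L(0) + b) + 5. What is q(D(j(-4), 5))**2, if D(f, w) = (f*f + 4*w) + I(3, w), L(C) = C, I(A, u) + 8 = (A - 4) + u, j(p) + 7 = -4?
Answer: 20164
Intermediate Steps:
j(p) = -11 (j(p) = -7 - 4 = -11)
I(A, u) = -12 + A + u (I(A, u) = -8 + ((A - 4) + u) = -8 + ((-4 + A) + u) = -8 + (-4 + A + u) = -12 + A + u)
D(f, w) = -9 + f**2 + 5*w (D(f, w) = (f*f + 4*w) + (-12 + 3 + w) = (f**2 + 4*w) + (-9 + w) = -9 + f**2 + 5*w)
q(b) = 5 + b (q(b) = (0 + b) + 5 = b + 5 = 5 + b)
q(D(j(-4), 5))**2 = (5 + (-9 + (-11)**2 + 5*5))**2 = (5 + (-9 + 121 + 25))**2 = (5 + 137)**2 = 142**2 = 20164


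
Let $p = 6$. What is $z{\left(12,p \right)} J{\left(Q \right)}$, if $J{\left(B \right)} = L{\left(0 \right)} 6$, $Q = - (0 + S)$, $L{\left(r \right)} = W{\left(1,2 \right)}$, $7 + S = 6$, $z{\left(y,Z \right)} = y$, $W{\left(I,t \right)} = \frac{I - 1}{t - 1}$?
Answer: $0$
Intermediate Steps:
$W{\left(I,t \right)} = \frac{-1 + I}{-1 + t}$
$S = -1$ ($S = -7 + 6 = -1$)
$L{\left(r \right)} = 0$ ($L{\left(r \right)} = \frac{-1 + 1}{-1 + 2} = 1^{-1} \cdot 0 = 1 \cdot 0 = 0$)
$Q = 1$ ($Q = - (0 - 1) = \left(-1\right) \left(-1\right) = 1$)
$J{\left(B \right)} = 0$ ($J{\left(B \right)} = 0 \cdot 6 = 0$)
$z{\left(12,p \right)} J{\left(Q \right)} = 12 \cdot 0 = 0$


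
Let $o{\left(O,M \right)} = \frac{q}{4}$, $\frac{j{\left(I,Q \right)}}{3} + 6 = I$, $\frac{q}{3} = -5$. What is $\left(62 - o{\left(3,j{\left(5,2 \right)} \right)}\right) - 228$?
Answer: $- \frac{649}{4} \approx -162.25$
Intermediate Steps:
$q = -15$ ($q = 3 \left(-5\right) = -15$)
$j{\left(I,Q \right)} = -18 + 3 I$
$o{\left(O,M \right)} = - \frac{15}{4}$
$\left(62 - o{\left(3,j{\left(5,2 \right)} \right)}\right) - 228 = \left(62 - - \frac{15}{4}\right) - 228 = \left(62 + \frac{15}{4}\right) - 228 = \frac{263}{4} - 228 = - \frac{649}{4}$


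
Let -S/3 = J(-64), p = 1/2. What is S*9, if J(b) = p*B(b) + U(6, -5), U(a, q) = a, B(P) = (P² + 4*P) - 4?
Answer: -51948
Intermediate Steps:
p = ½ ≈ 0.50000
B(P) = -4 + P² + 4*P
J(b) = 4 + b²/2 + 2*b (J(b) = (-4 + b² + 4*b)/2 + 6 = (-2 + b²/2 + 2*b) + 6 = 4 + b²/2 + 2*b)
S = -5772 (S = -3*(4 + (½)*(-64)² + 2*(-64)) = -3*(4 + (½)*4096 - 128) = -3*(4 + 2048 - 128) = -3*1924 = -5772)
S*9 = -5772*9 = -51948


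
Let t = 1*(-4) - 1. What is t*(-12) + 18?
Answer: 78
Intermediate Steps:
t = -5 (t = -4 - 1 = -5)
t*(-12) + 18 = -5*(-12) + 18 = 60 + 18 = 78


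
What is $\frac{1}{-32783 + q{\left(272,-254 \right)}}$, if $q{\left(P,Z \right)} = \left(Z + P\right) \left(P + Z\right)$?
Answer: $- \frac{1}{32459} \approx -3.0808 \cdot 10^{-5}$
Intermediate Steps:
$q{\left(P,Z \right)} = \left(P + Z\right)^{2}$ ($q{\left(P,Z \right)} = \left(P + Z\right) \left(P + Z\right) = \left(P + Z\right)^{2}$)
$\frac{1}{-32783 + q{\left(272,-254 \right)}} = \frac{1}{-32783 + \left(272 - 254\right)^{2}} = \frac{1}{-32783 + 18^{2}} = \frac{1}{-32783 + 324} = \frac{1}{-32459} = - \frac{1}{32459}$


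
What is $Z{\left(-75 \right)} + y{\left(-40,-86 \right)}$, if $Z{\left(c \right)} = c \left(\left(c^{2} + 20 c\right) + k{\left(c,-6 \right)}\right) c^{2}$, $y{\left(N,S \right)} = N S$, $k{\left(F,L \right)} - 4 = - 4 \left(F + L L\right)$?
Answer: $-1807730935$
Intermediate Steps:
$k{\left(F,L \right)} = 4 - 4 F - 4 L^{2}$ ($k{\left(F,L \right)} = 4 - 4 \left(F + L L\right) = 4 - 4 \left(F + L^{2}\right) = 4 - \left(4 F + 4 L^{2}\right) = 4 - 4 F - 4 L^{2}$)
$Z{\left(c \right)} = c^{3} \left(-140 + c^{2} + 16 c\right)$ ($Z{\left(c \right)} = c \left(\left(c^{2} + 20 c\right) - \left(-4 + 144 + 4 c\right)\right) c^{2} = c \left(\left(c^{2} + 20 c\right) - \left(140 + 4 c\right)\right) c^{2} = c \left(-140 + c^{2} + 16 c\right) c^{2} = c^{3} \left(-140 + c^{2} + 16 c\right)$)
$Z{\left(-75 \right)} + y{\left(-40,-86 \right)} = \left(-75\right)^{3} \left(-140 + \left(-75\right)^{2} + 16 \left(-75\right)\right) - -3440 = - 421875 \left(-140 + 5625 - 1200\right) + 3440 = \left(-421875\right) 4285 + 3440 = -1807734375 + 3440 = -1807730935$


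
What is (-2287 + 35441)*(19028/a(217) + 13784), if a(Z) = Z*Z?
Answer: 21520055977816/47089 ≈ 4.5701e+8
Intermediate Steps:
a(Z) = Z²
(-2287 + 35441)*(19028/a(217) + 13784) = (-2287 + 35441)*(19028/(217²) + 13784) = 33154*(19028/47089 + 13784) = 33154*(649093804/47089) = 21520055977816/47089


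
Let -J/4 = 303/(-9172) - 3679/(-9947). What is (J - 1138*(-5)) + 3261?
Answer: 204127894074/22808471 ≈ 8949.7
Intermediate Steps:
J = -30729847/22808471 (J = -4*(303/(-9172) - 3679/(-9947)) = -4*(303*(-1/9172) - 3679*(-1/9947)) = -4*(-303/9172 + 3679/9947) = -4*30729847/91233884 = -30729847/22808471 ≈ -1.3473)
(J - 1138*(-5)) + 3261 = (-30729847/22808471 - 1138*(-5)) + 3261 = (-30729847/22808471 + 5690) + 3261 = 129749470143/22808471 + 3261 = 204127894074/22808471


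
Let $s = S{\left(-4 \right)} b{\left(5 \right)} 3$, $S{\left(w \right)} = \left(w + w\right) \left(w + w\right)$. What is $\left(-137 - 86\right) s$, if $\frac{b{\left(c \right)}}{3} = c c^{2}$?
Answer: $-16056000$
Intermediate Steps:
$b{\left(c \right)} = 3 c^{3}$ ($b{\left(c \right)} = 3 c c^{2} = 3 c^{3}$)
$S{\left(w \right)} = 4 w^{2}$ ($S{\left(w \right)} = 2 w 2 w = 4 w^{2}$)
$s = 72000$ ($s = 4 \left(-4\right)^{2} \cdot 3 \cdot 5^{3} \cdot 3 = 4 \cdot 16 \cdot 3 \cdot 125 \cdot 3 = 64 \cdot 375 \cdot 3 = 24000 \cdot 3 = 72000$)
$\left(-137 - 86\right) s = \left(-137 - 86\right) 72000 = \left(-223\right) 72000 = -16056000$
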